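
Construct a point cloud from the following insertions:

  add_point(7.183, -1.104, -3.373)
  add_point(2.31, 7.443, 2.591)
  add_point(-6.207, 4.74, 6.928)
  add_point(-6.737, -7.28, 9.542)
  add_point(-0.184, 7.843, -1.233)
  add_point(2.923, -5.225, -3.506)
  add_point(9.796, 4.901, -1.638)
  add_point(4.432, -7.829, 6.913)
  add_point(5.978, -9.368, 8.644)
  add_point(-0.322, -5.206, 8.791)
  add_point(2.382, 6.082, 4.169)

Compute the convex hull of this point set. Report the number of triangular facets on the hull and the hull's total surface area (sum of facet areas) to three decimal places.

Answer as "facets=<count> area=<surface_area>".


Hull vertices (10/11): indices [0, 1, 2, 3, 4, 5, 6, 8, 9, 10].

Triangle areas on the boundary:
  f1: (p5, p8, p3) → 83.2336
  f2: (p2, p5, p3) → 95.5359
  f3: (p0, p8, p6) → 46.9310
  f4: (p0, p5, p8) → 39.0960
  f5: (p9, p8, p3) → 20.0463
  f6: (p9, p2, p3) → 38.9178
  f7: (p9, p2, p8) → 20.6181
  f8: (p10, p8, p6) → 77.6434
  f9: (p10, p2, p8) → 75.1547
  f10: (p4, p2, p5) → 72.2317
  f11: (p4, p0, p6) → 35.0601
  f12: (p4, p0, p5) → 34.8166
  f13: (p1, p10, p2) → 9.0928
  f14: (p1, p4, p2) → 22.6896
  f15: (p1, p10, p6) → 9.2511
  f16: (p1, p4, p6) → 20.4695
Σ area = 700.788

Euler characteristic 10−24+16 = 2 ✓

facets=16 area=700.788


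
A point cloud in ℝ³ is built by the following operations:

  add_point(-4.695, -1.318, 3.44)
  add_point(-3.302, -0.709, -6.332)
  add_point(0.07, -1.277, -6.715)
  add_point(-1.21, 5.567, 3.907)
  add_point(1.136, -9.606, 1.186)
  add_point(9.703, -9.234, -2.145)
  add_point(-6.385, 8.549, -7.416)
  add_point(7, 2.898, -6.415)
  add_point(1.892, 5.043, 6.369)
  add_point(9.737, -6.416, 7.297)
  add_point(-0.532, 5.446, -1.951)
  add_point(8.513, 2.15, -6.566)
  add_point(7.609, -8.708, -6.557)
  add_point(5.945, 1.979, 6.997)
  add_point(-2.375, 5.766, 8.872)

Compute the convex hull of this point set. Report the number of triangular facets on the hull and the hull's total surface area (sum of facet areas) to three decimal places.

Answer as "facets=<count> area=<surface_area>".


facets=22 area=917.311

Points on the hull: [0, 1, 2, 4, 5, 6, 7, 8, 9, 11, 12, 13, 14] (13 of 15).

Facet areas (half cross-product norm):
  f1: (p13, p14, p9) → 29.3931
  f2: (p0, p14, p6) → 68.0115
  f3: (p0, p4, p9) → 56.9984
  f4: (p0, p14, p9) → 72.2150
  f5: (p1, p12, p4) → 60.3040
  f6: (p1, p0, p6) → 48.1789
  f7: (p1, p0, p4) → 49.7755
  f8: (p5, p4, p9) → 42.7495
  f9: (p5, p12, p4) → 22.5419
  f10: (p8, p14, p6) → 41.1039
  f11: (p8, p13, p14) → 9.1289
  f12: (p2, p12, p6) → 13.3543
  f13: (p2, p1, p6) → 15.0748
  f14: (p2, p1, p12) → 10.6293
  f15: (p11, p5, p12) → 26.6896
  f16: (p11, p13, p9) → 63.5823
  f17: (p11, p5, p9) → 60.2577
  f18: (p11, p12, p6) → 83.9002
  f19: (p11, p8, p13) → 35.3308
  f20: (p7, p8, p6) → 95.6423
  f21: (p7, p11, p6) → 2.0739
  f22: (p7, p11, p8) → 10.3750
Σ area = 917.311

Check V−E+F: 13 − 33 + 22 = 2.


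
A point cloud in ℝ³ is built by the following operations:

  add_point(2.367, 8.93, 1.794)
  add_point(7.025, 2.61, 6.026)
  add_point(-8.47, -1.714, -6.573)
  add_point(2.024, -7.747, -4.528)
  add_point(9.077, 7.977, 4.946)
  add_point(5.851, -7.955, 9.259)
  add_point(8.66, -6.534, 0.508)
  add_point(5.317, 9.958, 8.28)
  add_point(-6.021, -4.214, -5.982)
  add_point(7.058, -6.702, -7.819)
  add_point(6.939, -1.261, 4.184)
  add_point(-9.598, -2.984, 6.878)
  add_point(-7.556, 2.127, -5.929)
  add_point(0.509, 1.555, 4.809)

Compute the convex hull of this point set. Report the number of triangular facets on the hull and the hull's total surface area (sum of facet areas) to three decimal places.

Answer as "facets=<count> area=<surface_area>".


Points on the hull: [0, 2, 3, 4, 5, 6, 7, 8, 9, 11, 12] (11 of 14).

Area of each hull facet:
  f1: (p7, p5, p11) → 138.5111
  f2: (p7, p5, p4) → 45.3513
  f3: (p7, p12, p11) → 132.2580
  f4: (p3, p5, p11) → 107.7588
  f5: (p3, p9, p5) → 41.6459
  f6: (p6, p5, p4) → 70.0715
  f7: (p6, p9, p4) → 61.1788
  f8: (p6, p9, p5) → 19.8727
  f9: (p0, p9, p4) → 70.3304
  f10: (p0, p12, p9) → 117.6484
  f11: (p0, p7, p4) → 18.3999
  f12: (p0, p7, p12) → 27.9975
  f13: (p2, p12, p9) → 32.5901
  f14: (p2, p12, p11) → 27.0836
  f15: (p8, p3, p9) → 21.9678
  f16: (p8, p2, p9) → 14.9507
  f17: (p8, p3, p11) → 59.2546
  f18: (p8, p2, p11) → 23.6937
Σ area = 1030.565

Check V−E+F: 11 − 27 + 18 = 2.

facets=18 area=1030.565


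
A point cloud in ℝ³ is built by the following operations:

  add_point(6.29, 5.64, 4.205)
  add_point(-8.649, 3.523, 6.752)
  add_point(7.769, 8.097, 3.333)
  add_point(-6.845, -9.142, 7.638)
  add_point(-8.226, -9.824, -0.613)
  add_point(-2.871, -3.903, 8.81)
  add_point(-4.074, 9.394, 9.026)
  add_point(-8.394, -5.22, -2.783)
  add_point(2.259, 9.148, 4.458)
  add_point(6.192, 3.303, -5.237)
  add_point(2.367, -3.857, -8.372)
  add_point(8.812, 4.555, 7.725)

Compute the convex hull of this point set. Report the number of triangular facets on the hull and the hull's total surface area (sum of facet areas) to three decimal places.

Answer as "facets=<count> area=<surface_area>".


facets=18 area=921.833

Hull vertices (11/12): indices [1, 2, 3, 4, 5, 6, 7, 8, 9, 10, 11].

Area of each hull facet:
  f1: (p3, p4, p1) → 53.8140
  f2: (p3, p10, p11) → 168.3841
  f3: (p3, p10, p4) → 56.1275
  f4: (p7, p4, p1) → 31.4545
  f5: (p7, p10, p4) → 29.9416
  f6: (p5, p3, p11) → 18.2271
  f7: (p6, p5, p11) → 83.1622
  f8: (p6, p7, p1) → 35.2807
  f9: (p6, p3, p1) → 38.2524
  f10: (p6, p5, p3) → 30.4636
  f11: (p9, p10, p11) → 49.5138
  f12: (p9, p7, p10) → 50.3970
  f13: (p9, p6, p8) → 30.7291
  f14: (p9, p6, p7) → 144.1911
  f15: (p2, p9, p11) → 26.2637
  f16: (p2, p9, p8) → 28.2914
  f17: (p2, p6, p11) → 37.6670
  f18: (p2, p6, p8) → 9.6720
Σ area = 921.833

Check V−E+F: 11 − 27 + 18 = 2.


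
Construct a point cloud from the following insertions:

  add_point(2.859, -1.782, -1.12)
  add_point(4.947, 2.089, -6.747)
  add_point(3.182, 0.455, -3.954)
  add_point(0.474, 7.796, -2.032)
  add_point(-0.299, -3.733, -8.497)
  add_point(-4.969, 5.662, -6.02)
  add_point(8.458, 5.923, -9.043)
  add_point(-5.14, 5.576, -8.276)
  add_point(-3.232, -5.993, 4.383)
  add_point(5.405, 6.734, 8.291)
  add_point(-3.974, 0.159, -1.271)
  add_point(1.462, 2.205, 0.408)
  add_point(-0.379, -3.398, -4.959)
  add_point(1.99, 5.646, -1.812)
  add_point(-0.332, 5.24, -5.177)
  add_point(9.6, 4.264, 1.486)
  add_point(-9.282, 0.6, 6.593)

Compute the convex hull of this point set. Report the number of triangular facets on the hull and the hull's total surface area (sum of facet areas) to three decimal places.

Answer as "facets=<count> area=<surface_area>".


facets=16 area=800.355

10 of the 17 inputs are extreme points: [0, 3, 4, 5, 6, 7, 8, 9, 15, 16].

Per-facet area ½‖(b−a)×(c−a)‖:
  f1: (p4, p8, p16) → 59.7451
  f2: (p4, p6, p15) → 69.6828
  f3: (p9, p8, p16) → 70.3065
  f4: (p9, p8, p15) → 65.4903
  f5: (p9, p6, p15) → 32.0388
  f6: (p0, p8, p15) → 34.7655
  f7: (p0, p4, p15) → 28.8055
  f8: (p0, p4, p8) → 37.5236
  f9: (p7, p4, p16) → 84.3199
  f10: (p7, p4, p6) → 64.2342
  f11: (p5, p7, p16) → 8.6300
  f12: (p3, p9, p6) → 60.0093
  f13: (p3, p7, p6) → 46.8273
  f14: (p3, p5, p7) → 6.2150
  f15: (p3, p9, p16) → 81.9465
  f16: (p3, p5, p16) → 49.8149
Σ area = 800.355

Check V−E+F: 10 − 24 + 16 = 2.


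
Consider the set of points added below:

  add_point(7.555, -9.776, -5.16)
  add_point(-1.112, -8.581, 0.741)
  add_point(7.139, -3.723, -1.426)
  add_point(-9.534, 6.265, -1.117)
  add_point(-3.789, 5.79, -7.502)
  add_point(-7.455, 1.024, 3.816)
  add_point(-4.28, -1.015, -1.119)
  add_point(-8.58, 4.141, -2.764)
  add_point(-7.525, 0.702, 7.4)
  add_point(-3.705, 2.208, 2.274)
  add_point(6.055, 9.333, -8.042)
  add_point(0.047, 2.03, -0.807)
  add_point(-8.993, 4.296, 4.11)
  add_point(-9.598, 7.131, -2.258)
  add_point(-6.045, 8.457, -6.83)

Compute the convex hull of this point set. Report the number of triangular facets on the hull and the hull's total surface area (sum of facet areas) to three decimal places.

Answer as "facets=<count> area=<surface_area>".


facets=20 area=772.616

Hull vertices (12/15): indices [0, 1, 2, 3, 4, 5, 7, 8, 10, 12, 13, 14].

Area of each hull facet:
  f1: (p4, p10, p0) → 97.8061
  f2: (p12, p10, p13) → 56.4370
  f3: (p12, p8, p10) → 47.5646
  f4: (p2, p10, p0) → 44.5325
  f5: (p2, p8, p10) → 129.5024
  f6: (p2, p1, p0) → 33.8073
  f7: (p2, p1, p8) → 63.3387
  f8: (p5, p1, p8) → 21.0275
  f9: (p14, p10, p13) → 26.3416
  f10: (p14, p4, p10) → 17.4398
  f11: (p7, p1, p0) → 74.3200
  f12: (p7, p4, p0) → 66.7218
  f13: (p7, p5, p1) → 43.0722
  f14: (p7, p14, p13) → 9.4498
  f15: (p7, p14, p4) → 11.3674
  f16: (p7, p12, p8) → 13.8607
  f17: (p7, p5, p8) → 5.0614
  f18: (p3, p12, p13) → 1.1614
  f19: (p3, p7, p13) → 2.0447
  f20: (p3, p7, p12) → 7.7598
Σ area = 772.616

Euler characteristic 12−30+20 = 2 ✓


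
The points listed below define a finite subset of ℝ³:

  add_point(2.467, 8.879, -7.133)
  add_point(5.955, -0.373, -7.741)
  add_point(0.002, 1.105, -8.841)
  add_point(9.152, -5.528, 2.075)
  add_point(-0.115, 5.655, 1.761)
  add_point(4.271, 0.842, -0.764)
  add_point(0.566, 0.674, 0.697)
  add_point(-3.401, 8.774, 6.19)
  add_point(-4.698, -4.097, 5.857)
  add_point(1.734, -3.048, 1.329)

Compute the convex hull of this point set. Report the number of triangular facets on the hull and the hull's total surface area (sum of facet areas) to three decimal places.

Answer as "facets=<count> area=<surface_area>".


facets=8 area=590.428

Extreme-point indices: [0, 1, 2, 3, 7, 8] — 6 of 10 on the boundary.

Facet areas (half cross-product norm):
  f1: (p7, p3, p8) → 93.3501
  f2: (p7, p0, p3) → 126.7038
  f3: (p2, p3, p8) → 102.9331
  f4: (p2, p7, p8) → 99.7007
  f5: (p2, p7, p0) → 60.5378
  f6: (p1, p0, p3) → 50.6720
  f7: (p1, p2, p3) → 30.6926
  f8: (p1, p2, p0) → 25.8383
Σ area = 590.428

Euler: V−E+F = 6−12+8 = 2.


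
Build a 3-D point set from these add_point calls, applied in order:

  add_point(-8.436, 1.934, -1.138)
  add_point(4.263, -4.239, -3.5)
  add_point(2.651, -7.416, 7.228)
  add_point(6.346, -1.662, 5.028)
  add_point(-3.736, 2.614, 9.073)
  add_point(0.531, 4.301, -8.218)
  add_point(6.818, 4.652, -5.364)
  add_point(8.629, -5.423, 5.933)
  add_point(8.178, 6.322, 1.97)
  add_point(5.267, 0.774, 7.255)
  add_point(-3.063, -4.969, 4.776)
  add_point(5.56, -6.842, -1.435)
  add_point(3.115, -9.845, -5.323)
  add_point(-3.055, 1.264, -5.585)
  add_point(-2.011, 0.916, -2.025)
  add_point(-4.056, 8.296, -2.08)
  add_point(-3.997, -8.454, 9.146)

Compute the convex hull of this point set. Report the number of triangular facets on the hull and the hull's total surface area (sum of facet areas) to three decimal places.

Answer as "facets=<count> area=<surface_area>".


facets=22 area=923.241

Extreme-point indices: [0, 2, 4, 5, 6, 7, 8, 9, 11, 12, 13, 15, 16] — 13 of 17 on the boundary.

Per-facet area ½‖(b−a)×(c−a)‖:
  f1: (p12, p16, p0) → 112.4166
  f2: (p4, p16, p0) → 62.2100
  f3: (p2, p16, p7) → 3.9977
  f4: (p2, p12, p7) → 40.5315
  f5: (p2, p12, p16) → 43.0224
  f6: (p5, p6, p12) → 49.7544
  f7: (p11, p12, p7) → 9.2989
  f8: (p11, p6, p7) → 49.3048
  f9: (p11, p6, p12) → 31.5940
  f10: (p9, p16, p7) → 45.9000
  f11: (p9, p4, p16) → 51.0770
  f12: (p13, p12, p0) → 39.9572
  f13: (p13, p5, p0) → 12.1212
  f14: (p13, p5, p12) → 33.6750
  f15: (p15, p5, p6) → 29.4565
  f16: (p15, p4, p0) → 43.1407
  f17: (p15, p5, p0) → 33.6198
  f18: (p8, p9, p4) → 36.1919
  f19: (p8, p15, p4) → 75.8472
  f20: (p8, p15, p6) → 44.9384
  f21: (p8, p6, p7) → 47.1375
  f22: (p8, p9, p7) → 28.0487
Σ area = 923.241

Euler: V−E+F = 13−33+22 = 2.


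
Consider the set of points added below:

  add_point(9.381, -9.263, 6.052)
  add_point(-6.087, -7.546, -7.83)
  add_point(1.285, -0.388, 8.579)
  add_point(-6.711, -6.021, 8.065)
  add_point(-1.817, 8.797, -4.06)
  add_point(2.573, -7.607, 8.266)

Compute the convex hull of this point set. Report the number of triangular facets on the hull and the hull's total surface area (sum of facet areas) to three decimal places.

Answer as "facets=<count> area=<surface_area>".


6 of the 6 inputs are extreme points: [0, 1, 2, 3, 4, 5].

Per-facet area ½‖(b−a)×(c−a)‖:
  f1: (p1, p0, p3) → 130.0377
  f2: (p1, p4, p3) → 132.0400
  f3: (p1, p4, p0) → 174.7260
  f4: (p2, p4, p3) → 77.3351
  f5: (p2, p4, p0) → 90.3569
  f6: (p5, p0, p3) → 11.3617
  f7: (p5, p2, p3) → 32.5423
  f8: (p5, p2, p0) → 24.7487
Σ area = 673.148

Check V−E+F: 6 − 12 + 8 = 2.

facets=8 area=673.148


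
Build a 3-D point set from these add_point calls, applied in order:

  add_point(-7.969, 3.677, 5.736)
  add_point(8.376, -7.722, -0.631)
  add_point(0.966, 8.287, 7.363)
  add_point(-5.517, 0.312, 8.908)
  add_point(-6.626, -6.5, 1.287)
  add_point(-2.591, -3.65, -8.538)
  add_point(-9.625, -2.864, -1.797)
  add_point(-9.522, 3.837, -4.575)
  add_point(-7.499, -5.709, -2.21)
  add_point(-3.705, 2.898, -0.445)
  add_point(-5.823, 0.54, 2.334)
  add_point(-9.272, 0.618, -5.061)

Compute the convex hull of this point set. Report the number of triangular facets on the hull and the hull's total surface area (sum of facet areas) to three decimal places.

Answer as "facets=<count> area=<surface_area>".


facets=16 area=705.325

Points on the hull: [0, 1, 2, 3, 4, 5, 6, 7, 8, 11] (10 of 12).

Facet areas (half cross-product norm):
  f1: (p5, p2, p1) → 130.2464
  f2: (p3, p2, p1) → 94.8556
  f3: (p7, p5, p2) → 90.2224
  f4: (p4, p3, p6) → 28.9377
  f5: (p4, p3, p1) → 77.9403
  f6: (p11, p7, p6) → 6.1899
  f7: (p11, p7, p5) → 11.2534
  f8: (p0, p3, p2) → 26.0213
  f9: (p0, p7, p2) → 50.9573
  f10: (p0, p3, p6) → 26.2995
  f11: (p0, p7, p6) → 34.8221
  f12: (p8, p5, p1) → 58.3322
  f13: (p8, p4, p1) → 27.7530
  f14: (p8, p4, p6) → 6.4614
  f15: (p8, p11, p6) → 7.6131
  f16: (p8, p11, p5) → 27.4198
Σ area = 705.325

Euler characteristic 10−24+16 = 2 ✓


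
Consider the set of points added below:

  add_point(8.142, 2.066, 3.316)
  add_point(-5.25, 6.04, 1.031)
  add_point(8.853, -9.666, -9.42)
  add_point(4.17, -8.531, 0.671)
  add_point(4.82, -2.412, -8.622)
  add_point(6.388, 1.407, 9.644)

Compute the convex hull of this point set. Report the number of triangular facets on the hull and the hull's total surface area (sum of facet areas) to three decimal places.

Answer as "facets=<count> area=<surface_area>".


facets=8 area=523.946

Hull vertices (6/6): indices [0, 1, 2, 3, 4, 5].

Area of each hull facet:
  f1: (p0, p5, p1) → 46.5978
  f2: (p0, p5, p2) → 43.5587
  f3: (p3, p2, p1) → 91.5548
  f4: (p3, p5, p1) → 99.1355
  f5: (p3, p5, p2) → 60.5646
  f6: (p4, p2, p1) → 40.2385
  f7: (p4, p0, p1) → 89.2614
  f8: (p4, p0, p2) → 53.0347
Σ area = 523.946

Check V−E+F: 6 − 12 + 8 = 2.


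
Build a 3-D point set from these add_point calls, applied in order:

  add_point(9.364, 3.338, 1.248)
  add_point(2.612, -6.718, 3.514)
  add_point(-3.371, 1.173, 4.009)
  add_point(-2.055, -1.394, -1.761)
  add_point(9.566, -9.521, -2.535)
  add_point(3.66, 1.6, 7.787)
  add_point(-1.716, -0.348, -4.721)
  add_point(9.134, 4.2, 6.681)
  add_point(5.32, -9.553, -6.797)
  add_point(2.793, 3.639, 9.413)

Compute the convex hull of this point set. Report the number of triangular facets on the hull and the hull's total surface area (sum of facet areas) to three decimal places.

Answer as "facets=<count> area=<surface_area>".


9 of the 10 inputs are extreme points: [0, 1, 2, 3, 4, 6, 7, 8, 9].

Area of each hull facet:
  f1: (p1, p7, p4) → 63.0906
  f2: (p1, p8, p4) → 28.9208
  f3: (p3, p6, p2) → 6.9765
  f4: (p3, p6, p8) → 18.5755
  f5: (p3, p1, p2) → 27.9774
  f6: (p3, p1, p8) → 46.8375
  f7: (p0, p6, p8) → 75.5425
  f8: (p0, p7, p4) → 33.3303
  f9: (p0, p8, p4) → 39.5555
  f10: (p0, p6, p2) → 55.7349
  f11: (p9, p1, p2) → 41.7930
  f12: (p9, p1, p7) → 41.0335
  f13: (p9, p0, p2) → 44.8246
  f14: (p9, p0, p7) → 17.3525
Σ area = 541.545

Euler: V−E+F = 9−21+14 = 2.

facets=14 area=541.545


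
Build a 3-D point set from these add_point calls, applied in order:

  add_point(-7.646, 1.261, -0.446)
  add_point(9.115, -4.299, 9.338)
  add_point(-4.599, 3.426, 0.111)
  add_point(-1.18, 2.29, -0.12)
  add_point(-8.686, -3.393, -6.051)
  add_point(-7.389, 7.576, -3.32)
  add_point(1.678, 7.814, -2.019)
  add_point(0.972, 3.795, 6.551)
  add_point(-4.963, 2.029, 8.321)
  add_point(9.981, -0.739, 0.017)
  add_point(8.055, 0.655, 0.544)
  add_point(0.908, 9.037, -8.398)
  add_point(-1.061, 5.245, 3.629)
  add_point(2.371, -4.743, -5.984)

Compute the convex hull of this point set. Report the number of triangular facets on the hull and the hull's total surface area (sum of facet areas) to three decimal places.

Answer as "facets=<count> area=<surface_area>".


facets=18 area=827.416

Extreme-point indices: [0, 1, 4, 5, 6, 7, 8, 9, 11, 12, 13] — 11 of 14 on the boundary.

Facet areas (half cross-product norm):
  f1: (p8, p1, p4) → 121.1423
  f2: (p13, p11, p4) → 76.3707
  f3: (p13, p11, p9) → 72.2530
  f4: (p13, p1, p4) → 85.4022
  f5: (p13, p1, p9) → 49.4918
  f6: (p5, p11, p4) → 55.5871
  f7: (p7, p8, p1) → 35.1520
  f8: (p0, p8, p4) → 19.3887
  f9: (p0, p5, p4) → 24.6328
  f10: (p0, p5, p8) → 30.3896
  f11: (p6, p7, p1) → 50.0234
  f12: (p6, p1, p9) → 56.7551
  f13: (p6, p11, p9) → 36.6253
  f14: (p6, p5, p11) → 29.0135
  f15: (p12, p6, p5) → 29.7269
  f16: (p12, p6, p7) → 10.7784
  f17: (p12, p5, p8) → 32.4970
  f18: (p12, p7, p8) → 12.1858
Σ area = 827.416

Euler: V−E+F = 11−27+18 = 2.


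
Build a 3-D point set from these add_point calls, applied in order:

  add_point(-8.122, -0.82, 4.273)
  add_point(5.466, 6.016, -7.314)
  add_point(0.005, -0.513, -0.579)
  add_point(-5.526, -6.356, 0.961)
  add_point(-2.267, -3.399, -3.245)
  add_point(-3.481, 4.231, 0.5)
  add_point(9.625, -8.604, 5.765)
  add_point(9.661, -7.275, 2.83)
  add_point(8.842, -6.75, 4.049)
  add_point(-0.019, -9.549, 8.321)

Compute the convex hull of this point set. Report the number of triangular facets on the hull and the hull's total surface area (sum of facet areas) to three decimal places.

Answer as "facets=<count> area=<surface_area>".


Points on the hull: [0, 1, 3, 4, 5, 6, 7, 9] (8 of 10).

Facet areas (half cross-product norm):
  f1: (p4, p1, p7) → 88.1490
  f2: (p5, p9, p0) → 48.0227
  f3: (p5, p4, p0) → 32.2696
  f4: (p5, p4, p1) → 49.8351
  f5: (p3, p9, p0) → 33.6199
  f6: (p3, p4, p0) → 20.9499
  f7: (p3, p4, p7) → 42.4055
  f8: (p6, p1, p7) → 14.5691
  f9: (p6, p5, p1) → 111.4946
  f10: (p6, p5, p9) → 81.2679
  f11: (p6, p3, p7) → 24.5030
  f12: (p6, p3, p9) → 46.1837
Σ area = 593.270

Euler characteristic 8−18+12 = 2 ✓

facets=12 area=593.270


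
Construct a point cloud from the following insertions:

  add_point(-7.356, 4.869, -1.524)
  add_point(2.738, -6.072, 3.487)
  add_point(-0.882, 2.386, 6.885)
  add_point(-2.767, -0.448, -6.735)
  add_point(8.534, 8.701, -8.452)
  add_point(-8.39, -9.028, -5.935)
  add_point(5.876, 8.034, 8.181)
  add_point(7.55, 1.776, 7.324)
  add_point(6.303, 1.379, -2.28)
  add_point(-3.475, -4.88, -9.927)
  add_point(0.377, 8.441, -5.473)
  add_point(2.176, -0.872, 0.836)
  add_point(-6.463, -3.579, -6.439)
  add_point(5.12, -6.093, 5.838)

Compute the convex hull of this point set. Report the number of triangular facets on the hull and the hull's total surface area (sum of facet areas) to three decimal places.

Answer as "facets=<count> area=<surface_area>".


facets=18 area=929.779

11 of the 14 inputs are extreme points: [0, 2, 4, 5, 6, 7, 8, 9, 10, 12, 13].

Per-facet area ½‖(b−a)×(c−a)‖:
  f1: (p13, p9, p5) → 66.8890
  f2: (p7, p6, p4) → 54.5953
  f3: (p7, p13, p4) → 70.2466
  f4: (p8, p9, p4) → 67.5776
  f5: (p8, p13, p4) → 9.4668
  f6: (p8, p13, p9) → 77.1081
  f7: (p10, p6, p4) → 63.9334
  f8: (p10, p0, p6) → 68.8289
  f9: (p10, p9, p4) → 62.3371
  f10: (p10, p0, p9) → 61.4932
  f11: (p12, p9, p5) → 13.8456
  f12: (p12, p0, p5) → 19.3130
  f13: (p12, p0, p9) → 17.6501
  f14: (p2, p0, p6) → 44.0558
  f15: (p2, p7, p6) → 26.2286
  f16: (p2, p7, p13) → 34.4668
  f17: (p2, p13, p5) → 92.2238
  f18: (p2, p0, p5) → 79.5197
Σ area = 929.779

Euler characteristic 11−27+18 = 2 ✓


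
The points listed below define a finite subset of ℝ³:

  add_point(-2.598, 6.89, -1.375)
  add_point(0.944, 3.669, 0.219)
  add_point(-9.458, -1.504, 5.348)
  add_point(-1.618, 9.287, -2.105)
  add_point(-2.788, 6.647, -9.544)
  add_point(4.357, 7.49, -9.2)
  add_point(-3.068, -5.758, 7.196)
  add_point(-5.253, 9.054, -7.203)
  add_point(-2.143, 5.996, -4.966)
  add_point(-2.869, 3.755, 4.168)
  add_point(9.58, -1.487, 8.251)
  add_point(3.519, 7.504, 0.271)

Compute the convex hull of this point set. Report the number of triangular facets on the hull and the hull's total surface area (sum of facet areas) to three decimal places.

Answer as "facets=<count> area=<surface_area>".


facets=14 area=687.365

9 of the 12 inputs are extreme points: [2, 3, 4, 5, 6, 7, 9, 10, 11].

Per-facet area ½‖(b−a)×(c−a)‖:
  f1: (p9, p10, p2) → 54.6933
  f2: (p9, p3, p2) → 28.2005
  f3: (p6, p10, p2) → 41.8525
  f4: (p6, p4, p2) → 71.3418
  f5: (p6, p5, p10) → 134.0026
  f6: (p6, p5, p4) → 74.9682
  f7: (p7, p3, p2) → 47.7393
  f8: (p7, p4, p2) → 34.5271
  f9: (p7, p5, p3) → 28.6502
  f10: (p7, p5, p4) → 13.0550
  f11: (p11, p9, p10) → 54.8087
  f12: (p11, p9, p3) → 23.3558
  f13: (p11, p5, p10) → 53.4634
  f14: (p11, p5, p3) → 26.7071
Σ area = 687.365

Euler: V−E+F = 9−21+14 = 2.


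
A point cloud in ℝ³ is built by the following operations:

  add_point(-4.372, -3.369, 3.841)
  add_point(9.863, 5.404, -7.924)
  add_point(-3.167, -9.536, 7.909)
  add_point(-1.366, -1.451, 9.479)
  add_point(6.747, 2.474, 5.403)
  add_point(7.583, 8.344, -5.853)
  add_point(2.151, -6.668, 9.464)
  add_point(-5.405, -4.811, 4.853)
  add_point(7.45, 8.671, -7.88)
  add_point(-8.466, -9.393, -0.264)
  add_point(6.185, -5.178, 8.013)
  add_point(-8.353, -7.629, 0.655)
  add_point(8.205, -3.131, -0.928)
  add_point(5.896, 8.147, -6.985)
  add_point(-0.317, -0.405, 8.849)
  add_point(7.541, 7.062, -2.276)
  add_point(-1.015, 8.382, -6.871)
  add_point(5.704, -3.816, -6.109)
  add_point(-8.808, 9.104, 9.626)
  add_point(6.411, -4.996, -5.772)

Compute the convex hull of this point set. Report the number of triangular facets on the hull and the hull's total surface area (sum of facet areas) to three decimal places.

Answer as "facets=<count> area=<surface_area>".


facets=24 area=1151.343

Extreme-point indices: [1, 2, 4, 5, 6, 8, 9, 10, 12, 15, 16, 17, 18, 19] — 14 of 20 on the boundary.

Triangle areas on the boundary:
  f1: (p4, p10, p18) → 68.9048
  f2: (p4, p10, p1) → 48.4547
  f3: (p6, p2, p18) → 59.5711
  f4: (p6, p10, p18) → 42.3079
  f5: (p6, p10, p2) → 7.9209
  f6: (p12, p10, p1) → 31.7610
  f7: (p8, p16, p18) → 66.0817
  f8: (p8, p16, p1) → 14.3097
  f9: (p9, p16, p18) → 169.2751
  f10: (p9, p2, p18) → 94.7741
  f11: (p15, p4, p1) → 21.3003
  f12: (p15, p4, p18) → 77.9267
  f13: (p19, p9, p2) → 78.4468
  f14: (p19, p10, p2) → 71.1293
  f15: (p19, p12, p10) → 18.5338
  f16: (p19, p12, p1) → 29.7125
  f17: (p5, p8, p1) → 4.1277
  f18: (p5, p15, p1) → 7.8719
  f19: (p5, p8, p18) → 18.1394
  f20: (p5, p15, p18) → 32.8394
  f21: (p17, p9, p16) → 113.1767
  f22: (p17, p19, p9) → 11.5272
  f23: (p17, p16, p1) → 57.3616
  f24: (p17, p19, p1) → 5.8885
Σ area = 1151.343

Check V−E+F: 14 − 36 + 24 = 2.


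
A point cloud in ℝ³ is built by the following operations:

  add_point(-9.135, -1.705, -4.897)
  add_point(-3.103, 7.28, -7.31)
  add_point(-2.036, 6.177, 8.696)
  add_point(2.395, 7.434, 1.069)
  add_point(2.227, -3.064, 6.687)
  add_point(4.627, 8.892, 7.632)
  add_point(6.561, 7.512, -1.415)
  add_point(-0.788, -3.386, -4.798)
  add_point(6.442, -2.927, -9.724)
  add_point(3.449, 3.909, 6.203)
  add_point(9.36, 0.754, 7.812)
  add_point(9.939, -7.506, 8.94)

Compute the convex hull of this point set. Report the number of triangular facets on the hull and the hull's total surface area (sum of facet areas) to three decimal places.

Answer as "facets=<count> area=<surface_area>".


facets=16 area=939.845

10 of the 12 inputs are extreme points: [0, 1, 2, 4, 5, 6, 7, 8, 10, 11].

Area of each hull facet:
  f1: (p1, p8, p0) → 77.3361
  f2: (p2, p5, p11) → 62.6433
  f3: (p2, p1, p0) → 86.6214
  f4: (p2, p1, p5) → 58.1164
  f5: (p7, p11, p0) → 58.5005
  f6: (p7, p8, p0) → 22.7670
  f7: (p7, p8, p11) → 78.3507
  f8: (p10, p5, p11) → 17.8098
  f9: (p10, p8, p11) → 75.7235
  f10: (p6, p1, p5) → 49.9851
  f11: (p6, p1, p8) → 70.8179
  f12: (p6, p10, p5) → 43.0274
  f13: (p6, p10, p8) → 78.4863
  f14: (p4, p11, p0) → 44.7314
  f15: (p4, p2, p0) → 82.3203
  f16: (p4, p2, p11) → 32.6078
Σ area = 939.845

Euler: V−E+F = 10−24+16 = 2.


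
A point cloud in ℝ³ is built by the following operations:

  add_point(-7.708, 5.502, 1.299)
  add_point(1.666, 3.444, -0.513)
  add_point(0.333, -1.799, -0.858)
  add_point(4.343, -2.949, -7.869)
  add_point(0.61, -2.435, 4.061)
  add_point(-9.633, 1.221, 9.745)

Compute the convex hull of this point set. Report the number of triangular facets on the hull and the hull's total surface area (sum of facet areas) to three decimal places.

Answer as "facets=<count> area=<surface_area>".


Extreme-point indices: [0, 1, 3, 4, 5] — 5 of 6 on the boundary.

Triangle areas on the boundary:
  f1: (p0, p3, p5) → 77.3326
  f2: (p1, p0, p5) → 45.5638
  f3: (p1, p0, p3) → 42.0815
  f4: (p4, p3, p5) → 54.5972
  f5: (p4, p1, p5) → 45.5212
  f6: (p4, p1, p3) → 38.0139
Σ area = 303.110

Euler characteristic 5−9+6 = 2 ✓

facets=6 area=303.110


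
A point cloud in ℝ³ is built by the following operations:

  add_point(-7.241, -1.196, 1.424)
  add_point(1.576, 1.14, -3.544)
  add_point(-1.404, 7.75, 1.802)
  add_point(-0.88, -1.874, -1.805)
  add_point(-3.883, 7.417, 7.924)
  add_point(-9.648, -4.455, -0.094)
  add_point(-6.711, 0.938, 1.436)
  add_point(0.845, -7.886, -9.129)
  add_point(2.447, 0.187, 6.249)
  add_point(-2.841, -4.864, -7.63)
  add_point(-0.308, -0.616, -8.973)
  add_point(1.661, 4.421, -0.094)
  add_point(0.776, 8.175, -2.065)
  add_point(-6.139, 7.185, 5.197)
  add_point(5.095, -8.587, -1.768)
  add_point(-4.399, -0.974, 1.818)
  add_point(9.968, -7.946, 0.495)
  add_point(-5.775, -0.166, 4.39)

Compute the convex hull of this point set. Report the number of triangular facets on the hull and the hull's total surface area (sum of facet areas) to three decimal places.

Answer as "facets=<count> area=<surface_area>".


facets=18 area=750.587

Extreme-point indices: [4, 5, 7, 8, 9, 10, 12, 13, 14, 16, 17] — 11 of 18 on the boundary.

Triangle areas on the boundary:
  f1: (p8, p16, p5) → 89.6411
  f2: (p8, p12, p16) → 71.1802
  f3: (p8, p4, p12) → 49.8844
  f4: (p13, p4, p5) → 19.9013
  f5: (p13, p4, p12) → 17.7588
  f6: (p14, p16, p5) → 25.8254
  f7: (p14, p7, p5) → 60.0462
  f8: (p14, p7, p16) → 13.8441
  f9: (p9, p7, p5) → 17.0539
  f10: (p10, p12, p16) → 88.4132
  f11: (p10, p7, p16) → 48.5878
  f12: (p10, p9, p7) → 12.7821
  f13: (p10, p9, p5) → 22.6736
  f14: (p10, p13, p5) → 87.8306
  f15: (p10, p13, p12) → 53.9850
  f16: (p17, p4, p5) → 14.4390
  f17: (p17, p8, p5) → 22.7487
  f18: (p17, p8, p4) → 33.9916
Σ area = 750.587

Euler characteristic 11−27+18 = 2 ✓


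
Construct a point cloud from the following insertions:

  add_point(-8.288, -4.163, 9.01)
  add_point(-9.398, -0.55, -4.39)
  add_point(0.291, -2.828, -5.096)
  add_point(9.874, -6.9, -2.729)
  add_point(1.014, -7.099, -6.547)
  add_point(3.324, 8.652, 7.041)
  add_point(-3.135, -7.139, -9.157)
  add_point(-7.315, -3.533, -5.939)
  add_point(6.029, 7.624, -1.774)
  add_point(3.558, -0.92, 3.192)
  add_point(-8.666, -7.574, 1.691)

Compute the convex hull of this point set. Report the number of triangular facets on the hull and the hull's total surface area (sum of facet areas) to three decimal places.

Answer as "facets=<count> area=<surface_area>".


facets=14 area=873.187

Extreme-point indices: [0, 1, 3, 4, 5, 6, 7, 8, 10] — 9 of 11 on the boundary.

Facet areas (half cross-product norm):
  f1: (p0, p5, p1) → 117.4181
  f2: (p0, p5, p3) → 161.5295
  f3: (p8, p5, p1) → 81.7325
  f4: (p8, p5, p3) → 67.7678
  f5: (p10, p0, p1) → 36.1996
  f6: (p10, p0, p3) → 76.2179
  f7: (p6, p8, p1) → 89.3299
  f8: (p6, p8, p3) → 107.3550
  f9: (p7, p10, p1) → 17.2304
  f10: (p7, p6, p1) → 3.1914
  f11: (p7, p6, p10) → 26.8053
  f12: (p4, p10, p3) → 55.0124
  f13: (p4, p6, p3) → 3.6541
  f14: (p4, p6, p10) → 29.7430
Σ area = 873.187

Euler: V−E+F = 9−21+14 = 2.


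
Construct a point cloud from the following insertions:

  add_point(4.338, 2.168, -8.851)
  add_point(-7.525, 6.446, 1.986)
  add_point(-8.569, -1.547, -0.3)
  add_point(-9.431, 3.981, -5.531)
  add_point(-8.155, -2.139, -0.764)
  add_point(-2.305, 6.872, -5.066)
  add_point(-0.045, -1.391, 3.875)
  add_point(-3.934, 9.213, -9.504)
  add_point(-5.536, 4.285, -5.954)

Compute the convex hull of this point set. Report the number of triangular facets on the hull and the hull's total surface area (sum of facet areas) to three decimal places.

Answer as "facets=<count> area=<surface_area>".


8 of the 9 inputs are extreme points: [0, 1, 2, 3, 4, 5, 6, 7].

Facet areas (half cross-product norm):
  f1: (p7, p0, p3) → 46.5233
  f2: (p1, p7, p3) → 34.7001
  f3: (p4, p0, p3) → 55.7613
  f4: (p4, p6, p0) → 64.4096
  f5: (p5, p7, p0) → 23.5439
  f6: (p5, p1, p7) → 19.8832
  f7: (p5, p6, p0) → 54.6670
  f8: (p5, p1, p6) → 46.9853
  f9: (p2, p1, p3) → 28.0050
  f10: (p2, p4, p3) → 3.2326
  f11: (p2, p1, p6) → 38.5312
  f12: (p2, p4, p6) → 4.0056
Σ area = 420.248

Euler: V−E+F = 8−18+12 = 2.

facets=12 area=420.248


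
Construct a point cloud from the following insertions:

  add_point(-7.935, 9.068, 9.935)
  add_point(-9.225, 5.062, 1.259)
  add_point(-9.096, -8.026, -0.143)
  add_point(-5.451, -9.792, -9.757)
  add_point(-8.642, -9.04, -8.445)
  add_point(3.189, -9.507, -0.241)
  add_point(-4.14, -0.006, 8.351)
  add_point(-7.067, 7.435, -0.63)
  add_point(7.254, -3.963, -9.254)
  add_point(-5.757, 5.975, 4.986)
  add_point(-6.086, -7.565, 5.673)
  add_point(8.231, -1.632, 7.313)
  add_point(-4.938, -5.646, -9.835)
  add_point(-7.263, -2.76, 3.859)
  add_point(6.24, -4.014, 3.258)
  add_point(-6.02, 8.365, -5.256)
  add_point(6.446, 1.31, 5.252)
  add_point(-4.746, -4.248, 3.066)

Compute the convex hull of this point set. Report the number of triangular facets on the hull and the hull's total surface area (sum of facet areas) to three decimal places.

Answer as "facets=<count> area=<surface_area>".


13 of the 18 inputs are extreme points: [0, 1, 2, 3, 4, 5, 6, 8, 10, 11, 12, 15, 16].

Triangle areas on the boundary:
  f1: (p0, p15, p1) → 33.1022
  f2: (p2, p0, p1) → 54.6839
  f3: (p2, p0, p10) → 55.0695
  f4: (p5, p2, p3) → 59.8512
  f5: (p5, p2, p10) → 36.4799
  f6: (p5, p10, p11) → 66.8119
  f7: (p8, p15, p12) → 90.8200
  f8: (p8, p12, p3) → 24.8826
  f9: (p8, p5, p3) → 68.6125
  f10: (p8, p5, p11) → 68.1029
  f11: (p6, p10, p11) → 51.4637
  f12: (p6, p0, p11) → 53.7255
  f13: (p6, p0, p10) → 24.8757
  f14: (p4, p2, p1) → 53.6966
  f15: (p4, p2, p3) → 13.2582
  f16: (p4, p15, p1) → 67.6828
  f17: (p4, p12, p3) → 7.3450
  f18: (p4, p15, p12) → 33.7379
  f19: (p16, p8, p11) → 30.3148
  f20: (p16, p8, p15) → 126.8182
  f21: (p16, p0, p11) → 28.0176
  f22: (p16, p0, p15) → 119.4091
Σ area = 1168.762

Euler: V−E+F = 13−33+22 = 2.

facets=22 area=1168.762


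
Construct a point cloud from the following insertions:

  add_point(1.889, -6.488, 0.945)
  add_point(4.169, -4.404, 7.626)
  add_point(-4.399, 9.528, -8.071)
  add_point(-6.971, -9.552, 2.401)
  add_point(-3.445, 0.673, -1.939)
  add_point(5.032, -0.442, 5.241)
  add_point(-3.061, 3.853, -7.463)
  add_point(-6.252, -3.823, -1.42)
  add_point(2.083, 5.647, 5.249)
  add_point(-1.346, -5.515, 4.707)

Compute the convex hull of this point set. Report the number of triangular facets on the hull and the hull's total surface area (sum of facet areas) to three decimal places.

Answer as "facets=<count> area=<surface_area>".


facets=12 area=516.258

Hull vertices (8/10): indices [0, 1, 2, 3, 5, 6, 7, 8].

Area of each hull facet:
  f1: (p0, p1, p3) → 33.8827
  f2: (p0, p1, p5) → 17.0760
  f3: (p8, p2, p3) → 135.9051
  f4: (p8, p1, p3) → 69.8082
  f5: (p8, p2, p5) → 47.2110
  f6: (p8, p1, p5) → 11.7059
  f7: (p7, p2, p3) → 6.5764
  f8: (p6, p2, p5) → 40.5844
  f9: (p6, p0, p5) → 57.0055
  f10: (p6, p7, p2) → 21.1167
  f11: (p6, p0, p3) → 67.4417
  f12: (p6, p7, p3) → 7.9444
Σ area = 516.258

Euler: V−E+F = 8−18+12 = 2.


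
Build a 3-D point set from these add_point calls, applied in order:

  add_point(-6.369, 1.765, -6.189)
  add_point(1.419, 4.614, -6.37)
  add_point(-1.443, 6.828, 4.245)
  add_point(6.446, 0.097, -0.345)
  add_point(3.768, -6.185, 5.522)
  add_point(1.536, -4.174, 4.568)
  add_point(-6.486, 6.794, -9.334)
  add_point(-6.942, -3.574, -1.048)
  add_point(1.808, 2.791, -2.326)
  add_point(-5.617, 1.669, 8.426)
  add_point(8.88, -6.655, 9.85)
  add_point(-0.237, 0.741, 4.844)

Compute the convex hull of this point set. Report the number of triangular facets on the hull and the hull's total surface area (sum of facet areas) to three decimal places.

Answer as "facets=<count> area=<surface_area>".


facets=14 area=656.549

Points on the hull: [0, 1, 2, 3, 4, 6, 7, 9, 10] (9 of 12).

Facet areas (half cross-product norm):
  f1: (p9, p2, p10) → 65.5387
  f2: (p9, p6, p7) → 71.4723
  f3: (p9, p6, p2) → 53.9541
  f4: (p3, p2, p10) → 70.1320
  f5: (p4, p3, p7) → 56.2561
  f6: (p4, p3, p10) → 29.3244
  f7: (p4, p9, p7) → 62.5718
  f8: (p4, p9, p10) → 37.4285
  f9: (p1, p6, p2) → 48.8515
  f10: (p1, p3, p2) → 46.7559
  f11: (p0, p3, p7) → 50.2934
  f12: (p0, p1, p3) → 35.3747
  f13: (p0, p6, p7) → 5.0052
  f14: (p0, p1, p6) → 23.5900
Σ area = 656.549

Euler: V−E+F = 9−21+14 = 2.


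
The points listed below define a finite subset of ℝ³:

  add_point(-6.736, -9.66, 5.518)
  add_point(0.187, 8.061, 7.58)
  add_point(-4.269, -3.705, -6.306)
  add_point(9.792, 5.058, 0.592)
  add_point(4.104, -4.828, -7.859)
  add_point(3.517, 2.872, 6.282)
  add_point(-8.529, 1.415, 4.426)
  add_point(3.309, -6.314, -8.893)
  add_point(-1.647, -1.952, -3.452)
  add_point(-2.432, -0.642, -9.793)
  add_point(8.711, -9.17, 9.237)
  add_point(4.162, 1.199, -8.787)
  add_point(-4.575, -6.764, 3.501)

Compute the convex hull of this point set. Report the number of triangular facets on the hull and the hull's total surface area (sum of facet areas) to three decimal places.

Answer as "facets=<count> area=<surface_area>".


facets=16 area=1012.958

Extreme-point indices: [0, 1, 2, 3, 4, 6, 7, 9, 10, 11] — 10 of 13 on the boundary.

Facet areas (half cross-product norm):
  f1: (p1, p10, p3) → 101.2335
  f2: (p1, p9, p6) → 88.9634
  f3: (p1, p0, p6) → 58.2136
  f4: (p1, p0, p10) → 139.0453
  f5: (p11, p1, p3) → 70.1178
  f6: (p11, p1, p9) → 62.9076
  f7: (p7, p0, p10) → 132.4279
  f8: (p7, p11, p9) → 24.2662
  f9: (p2, p7, p9) → 19.6446
  f10: (p2, p7, p0) → 54.1384
  f11: (p2, p9, p6) → 27.8428
  f12: (p2, p0, p6) → 66.1479
  f13: (p4, p11, p3) → 34.5779
  f14: (p4, p7, p11) → 4.4917
  f15: (p4, p10, p3) → 112.5261
  f16: (p4, p7, p10) → 16.4137
Σ area = 1012.958

Euler: V−E+F = 10−24+16 = 2.


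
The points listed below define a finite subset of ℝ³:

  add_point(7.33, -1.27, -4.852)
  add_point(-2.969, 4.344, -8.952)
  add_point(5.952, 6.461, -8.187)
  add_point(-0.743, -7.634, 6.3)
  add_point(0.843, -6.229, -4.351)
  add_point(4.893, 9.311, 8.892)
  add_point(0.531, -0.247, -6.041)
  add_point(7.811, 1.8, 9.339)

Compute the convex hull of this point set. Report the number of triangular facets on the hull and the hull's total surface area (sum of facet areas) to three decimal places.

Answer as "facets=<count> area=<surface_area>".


facets=10 area=692.933

Extreme-point indices: [0, 1, 2, 3, 4, 5, 7] — 7 of 8 on the boundary.

Triangle areas on the boundary:
  f1: (p5, p3, p1) → 159.1454
  f2: (p5, p3, p7) → 47.9058
  f3: (p0, p3, p7) → 87.1305
  f4: (p4, p3, p1) → 59.2691
  f5: (p4, p0, p3) → 42.9597
  f6: (p2, p5, p7) → 69.4902
  f7: (p2, p0, p7) → 60.7725
  f8: (p2, p5, p1) → 79.6578
  f9: (p2, p4, p1) → 55.3529
  f10: (p2, p4, p0) → 31.2491
Σ area = 692.933

Check V−E+F: 7 − 15 + 10 = 2.


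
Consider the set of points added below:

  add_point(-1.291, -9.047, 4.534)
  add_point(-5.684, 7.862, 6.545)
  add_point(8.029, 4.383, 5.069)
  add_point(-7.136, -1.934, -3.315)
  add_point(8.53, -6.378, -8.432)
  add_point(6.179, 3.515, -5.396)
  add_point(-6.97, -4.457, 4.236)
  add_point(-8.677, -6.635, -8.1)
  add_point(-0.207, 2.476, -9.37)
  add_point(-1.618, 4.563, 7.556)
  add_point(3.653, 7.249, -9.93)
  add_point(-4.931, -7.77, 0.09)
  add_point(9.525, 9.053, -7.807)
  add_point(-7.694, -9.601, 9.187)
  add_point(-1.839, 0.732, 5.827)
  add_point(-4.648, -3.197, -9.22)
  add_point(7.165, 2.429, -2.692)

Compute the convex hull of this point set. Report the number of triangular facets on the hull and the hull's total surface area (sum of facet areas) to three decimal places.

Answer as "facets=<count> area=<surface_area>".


Extreme-point indices: [0, 1, 2, 4, 7, 9, 10, 12, 13, 15] — 10 of 17 on the boundary.

Triangle areas on the boundary:
  f1: (p4, p10, p12) → 47.1468
  f2: (p1, p13, p7) → 148.6547
  f3: (p1, p10, p7) → 162.9973
  f4: (p1, p10, p12) → 60.8537
  f5: (p2, p4, p12) → 101.4579
  f6: (p2, p1, p12) → 97.2986
  f7: (p15, p10, p7) → 8.8133
  f8: (p15, p4, p7) → 30.4161
  f9: (p15, p4, p10) → 82.4697
  f10: (p0, p2, p13) → 56.2692
  f11: (p0, p2, p4) → 120.5983
  f12: (p0, p13, p7) → 58.4913
  f13: (p0, p4, p7) → 112.0510
  f14: (p9, p1, p13) → 39.5928
  f15: (p9, p2, p13) → 71.1207
  f16: (p9, p2, p1) → 18.9194
Σ area = 1217.151

Check V−E+F: 10 − 24 + 16 = 2.

facets=16 area=1217.151


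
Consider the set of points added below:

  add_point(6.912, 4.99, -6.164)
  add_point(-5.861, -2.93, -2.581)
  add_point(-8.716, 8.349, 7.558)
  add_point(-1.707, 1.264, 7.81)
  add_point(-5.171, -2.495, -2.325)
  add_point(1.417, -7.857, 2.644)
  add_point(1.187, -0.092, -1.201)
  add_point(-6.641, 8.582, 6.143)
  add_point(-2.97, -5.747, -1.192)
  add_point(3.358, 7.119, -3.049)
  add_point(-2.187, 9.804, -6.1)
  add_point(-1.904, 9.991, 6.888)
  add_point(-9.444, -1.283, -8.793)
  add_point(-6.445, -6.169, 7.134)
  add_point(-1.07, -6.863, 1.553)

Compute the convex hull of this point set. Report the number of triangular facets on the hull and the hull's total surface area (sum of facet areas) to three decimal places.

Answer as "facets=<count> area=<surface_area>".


11 of the 15 inputs are extreme points: [0, 2, 3, 5, 8, 9, 10, 11, 12, 13, 14].

Facet areas (half cross-product norm):
  f1: (p5, p0, p12) → 126.3983
  f2: (p10, p0, p12) → 69.3172
  f3: (p8, p5, p12) → 5.2132
  f4: (p8, p13, p12) → 44.5443
  f5: (p2, p13, p12) → 119.2511
  f6: (p2, p10, p12) → 101.9476
  f7: (p2, p10, p11) → 45.6128
  f8: (p3, p13, p5) → 39.2417
  f9: (p3, p5, p0) → 86.1235
  f10: (p3, p11, p0) → 70.5854
  f11: (p3, p2, p11) → 30.1354
  f12: (p3, p2, p13) → 42.9992
  f13: (p9, p11, p0) → 11.2719
  f14: (p9, p10, p0) → 15.9407
  f15: (p9, p10, p11) → 39.7571
  f16: (p14, p13, p5) → 10.5197
  f17: (p14, p8, p5) → 2.5332
  f18: (p14, p8, p13) → 13.5194
Σ area = 874.912

Check V−E+F: 11 − 27 + 18 = 2.

facets=18 area=874.912


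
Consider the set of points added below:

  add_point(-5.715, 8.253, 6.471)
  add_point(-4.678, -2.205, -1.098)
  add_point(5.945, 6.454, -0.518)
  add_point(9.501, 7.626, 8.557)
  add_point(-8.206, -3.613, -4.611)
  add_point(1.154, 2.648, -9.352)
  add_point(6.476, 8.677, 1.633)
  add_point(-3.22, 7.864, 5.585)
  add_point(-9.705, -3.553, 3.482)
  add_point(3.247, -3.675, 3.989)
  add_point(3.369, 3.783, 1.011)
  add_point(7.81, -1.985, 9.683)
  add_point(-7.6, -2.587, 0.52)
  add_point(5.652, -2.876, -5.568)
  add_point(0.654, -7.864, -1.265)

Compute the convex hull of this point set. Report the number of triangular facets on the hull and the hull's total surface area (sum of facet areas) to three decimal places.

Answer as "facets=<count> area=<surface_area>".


Extreme-point indices: [0, 2, 3, 4, 5, 6, 8, 11, 13, 14] — 10 of 15 on the boundary.

Facet areas (half cross-product norm):
  f1: (p11, p14, p8) → 87.3370
  f2: (p11, p0, p8) → 106.8506
  f3: (p11, p0, p3) → 74.9977
  f4: (p4, p14, p8) → 42.1825
  f5: (p4, p0, p8) → 51.8861
  f6: (p4, p0, p5) → 97.7868
  f7: (p6, p0, p3) → 50.0332
  f8: (p6, p0, p5) → 89.0407
  f9: (p13, p11, p14) → 58.6021
  f10: (p13, p4, p14) → 42.7003
  f11: (p13, p4, p5) → 49.0018
  f12: (p13, p11, p3) → 75.7402
  f13: (p13, p6, p3) → 47.9794
  f14: (p2, p6, p5) → 7.6994
  f15: (p2, p13, p5) → 39.8774
  f16: (p2, p13, p6) → 5.0228
Σ area = 926.738

Euler characteristic 10−24+16 = 2 ✓

facets=16 area=926.738
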